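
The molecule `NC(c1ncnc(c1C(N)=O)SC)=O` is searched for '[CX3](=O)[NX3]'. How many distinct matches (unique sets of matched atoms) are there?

[CX3](=O)[NX3] is the SMARTS for an amide: a carbonyl carbon bonded to a trivalent nitrogen.
The molecule carries 2 separate instances of a primary amide (-C(=O)NH2) meeting every constraint; each maps to a distinct set of atoms, giving 2 matches.

2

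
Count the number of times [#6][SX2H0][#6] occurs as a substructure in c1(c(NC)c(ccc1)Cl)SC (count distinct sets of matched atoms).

[#6][SX2H0][#6] is the SMARTS for a thioether: an aliphatic sulfur bridging two carbons with no H on the sulfur.
Exactly one fragment in the molecule meets all constraints, giving 1 match.

1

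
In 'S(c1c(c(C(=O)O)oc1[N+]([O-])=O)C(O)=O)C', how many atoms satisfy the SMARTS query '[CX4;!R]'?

1

The query [CX4;!R] means: aliphatic carbon with four total connections, not in a ring.
Check the 16 heavy atoms by environment: 1× o (aromatic, X2, in 5-ring) → no; 4× c (aromatic, X3, in 5-ring) → no; 2× C (X3, acyclic) → no; 3× O (X1, acyclic) → no; 2× O (X2, acyclic) → no; 1× N (charge +1, X3, acyclic) → no; 1× O (charge -1, X1, acyclic) → no; 1× S (X2, acyclic) → no; 1× C (X4, acyclic) → match.
That gives 1 matching atom.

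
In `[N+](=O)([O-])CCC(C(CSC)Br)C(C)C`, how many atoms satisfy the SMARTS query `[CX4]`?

9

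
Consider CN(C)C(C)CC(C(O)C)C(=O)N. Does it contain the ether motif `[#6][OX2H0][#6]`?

No

The pattern [#6][OX2H0][#6] describes an aliphatic oxygen bridging two carbons with no H on the oxygen — an ether.
The closest candidate here is a hydroxyl group (-OH), but the oxygen has H1, not H0 bridging two carbons. No other fragment satisfies the full query, so there is no match.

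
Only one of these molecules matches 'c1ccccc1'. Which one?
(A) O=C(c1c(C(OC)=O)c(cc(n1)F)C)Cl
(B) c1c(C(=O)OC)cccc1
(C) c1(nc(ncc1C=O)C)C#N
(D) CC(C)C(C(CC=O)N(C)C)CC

c1ccccc1 describes six aromatic carbons in a ring (a benzene ring).
(A) has a methyl group (-CH3) but no six-membered all-carbon aromatic ring is present.
(B) contains the required atom environment, so the pattern matches.
(C) has a methyl group (-CH3) but no six-membered all-carbon aromatic ring is present.
(D) has a methyl group (-CH3) but no six-membered all-carbon aromatic ring is present.
So the answer is (B).

B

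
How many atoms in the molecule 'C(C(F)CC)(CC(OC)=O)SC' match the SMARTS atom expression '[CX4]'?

7

The query [CX4] means: C with X4: aliphatic carbon with exactly 4 total connections (bonds + H).
Check the 12 heavy atoms by environment: 7× C (X4) → match; 1× S (X2) → no; 1× C (X3) → no; 1× O (X1) → no; 1× O (X2) → no; 1× F (X1) → no.
That gives 7 matching atoms.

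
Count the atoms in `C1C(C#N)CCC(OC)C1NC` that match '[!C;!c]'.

The query [!C;!c] means: neither aliphatic nor aromatic carbon — same as [!#6].
Check the 12 heavy atoms by environment: 9× C → no; 2× N → match; 1× O → match.
Summing the matching environments: 2 + 1 = 3 matching atoms.

3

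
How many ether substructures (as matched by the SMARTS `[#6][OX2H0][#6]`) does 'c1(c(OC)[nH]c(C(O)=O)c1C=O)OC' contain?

[#6][OX2H0][#6] is the SMARTS for an ether: an aliphatic oxygen bridging two carbons with no H on the oxygen.
The molecule carries 2 separate instances of a methoxy ether (-OCH3) meeting every constraint; each maps to a distinct set of atoms, giving 2 matches.

2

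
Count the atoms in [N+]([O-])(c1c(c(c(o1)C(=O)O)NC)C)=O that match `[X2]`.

2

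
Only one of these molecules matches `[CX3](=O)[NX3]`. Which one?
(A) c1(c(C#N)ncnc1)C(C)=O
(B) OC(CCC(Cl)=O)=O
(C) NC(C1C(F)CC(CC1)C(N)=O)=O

C

[CX3](=O)[NX3] describes a carbonyl carbon bonded to a trivalent nitrogen (an amide).
(A) has a nitrile (-C#N) but the nitrile N is NX1 (triple-bonded), not NX3.
(B) has a carboxylic acid group (-C(=O)OH) but the carbonyl is bonded to O, not to an NX3 nitrogen.
(C) contains a primary amide (-C(=O)NH2), which satisfies every atom and bond constraint.
So the answer is (C).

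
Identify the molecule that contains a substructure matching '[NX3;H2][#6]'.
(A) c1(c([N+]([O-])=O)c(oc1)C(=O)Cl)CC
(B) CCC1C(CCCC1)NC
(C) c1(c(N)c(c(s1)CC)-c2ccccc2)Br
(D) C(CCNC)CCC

C

[NX3;H2][#6] describes a trivalent nitrogen with two H attached to carbon (a primary amine).
(A) has a nitro group (-[N+](=O)[O-]) but the nitrogen is [N+] with no H, not NX3H2.
(B) has an N-methylamino group (-NHCH3) but the nitrogen bears two carbons and only one H (H1), not H2.
(C) contains a primary amino group (-NH2), which satisfies every atom and bond constraint.
(D) has an N-methylamino group (-NHCH3) but the nitrogen bears two carbons and only one H (H1), not H2.
So the answer is (C).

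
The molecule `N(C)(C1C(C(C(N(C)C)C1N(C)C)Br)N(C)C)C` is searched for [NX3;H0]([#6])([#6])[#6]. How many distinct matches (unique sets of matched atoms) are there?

4

[NX3;H0]([#6])([#6])[#6] is the SMARTS for a tertiary amine: a trivalent nitrogen with no H, bonded to three carbons.
The molecule carries 4 separate instances of a dimethylamino group (-N(CH3)2) meeting every constraint; each maps to a distinct set of atoms, giving 4 matches.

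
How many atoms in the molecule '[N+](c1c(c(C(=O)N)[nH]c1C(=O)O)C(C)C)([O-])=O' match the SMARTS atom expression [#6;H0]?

6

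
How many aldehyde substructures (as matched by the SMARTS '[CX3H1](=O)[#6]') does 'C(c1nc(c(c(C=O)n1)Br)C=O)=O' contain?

[CX3H1](=O)[#6] is the SMARTS for an aldehyde: an sp2 carbon with one H, double-bonded to O and single-bonded to carbon.
The molecule carries 3 separate instances of an aldehyde (-CHO) meeting every constraint; each maps to a distinct set of atoms, giving 3 matches.

3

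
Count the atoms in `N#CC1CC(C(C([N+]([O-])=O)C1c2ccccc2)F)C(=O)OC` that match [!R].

The query [!R] means: !R matches any atom not in a ring.
Check the 22 heavy atoms by environment: 6× C (in 6-ring) → no; 6× c (aromatic, in 6-ring) → no; 1× N (charge +1, acyclic) → match; 1× O (charge -1, acyclic) → match; 3× O (acyclic) → match; 1× F (acyclic) → match; 3× C (acyclic) → match; 1× N (acyclic) → match.
Summing the matching environments: 1 + 1 + 3 + 1 + 3 + 1 = 10 matching atoms.

10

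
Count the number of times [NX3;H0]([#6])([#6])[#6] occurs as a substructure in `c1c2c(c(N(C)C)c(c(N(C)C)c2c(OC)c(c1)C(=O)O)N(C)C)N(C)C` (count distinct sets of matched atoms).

4

[NX3;H0]([#6])([#6])[#6] is the SMARTS for a tertiary amine: a trivalent nitrogen with no H, bonded to three carbons.
The molecule carries 4 separate instances of a dimethylamino group (-N(CH3)2) meeting every constraint; each maps to a distinct set of atoms, giving 4 matches.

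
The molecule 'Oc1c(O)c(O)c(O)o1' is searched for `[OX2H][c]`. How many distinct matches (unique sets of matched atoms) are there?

4

[OX2H][c] is the SMARTS for a phenol: a hydroxyl oxygen attached to an aromatic carbon.
The molecule carries 4 separate instances of a hydroxyl group (-OH) meeting every constraint; each maps to a distinct set of atoms, giving 4 matches.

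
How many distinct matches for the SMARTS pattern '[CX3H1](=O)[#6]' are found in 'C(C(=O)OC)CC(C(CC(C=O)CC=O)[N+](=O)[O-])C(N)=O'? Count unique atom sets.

[CX3H1](=O)[#6] is the SMARTS for an aldehyde: an sp2 carbon with one H, double-bonded to O and single-bonded to carbon.
The molecule carries 2 separate instances of an aldehyde (-CHO) meeting every constraint; each maps to a distinct set of atoms, giving 2 matches.

2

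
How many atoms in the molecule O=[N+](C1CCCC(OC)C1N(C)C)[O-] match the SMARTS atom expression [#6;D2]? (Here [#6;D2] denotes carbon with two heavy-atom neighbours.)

3

Check the 14 heavy atoms by environment: 3× C (D3) → no; 3× C (D2) → match; 1× N (charge +1, D3) → no; 1× O (charge -1, D1) → no; 1× O (D1) → no; 1× N (D3) → no; 3× C (D1) → no; 1× O (D2) → no.
That gives 3 matching atoms.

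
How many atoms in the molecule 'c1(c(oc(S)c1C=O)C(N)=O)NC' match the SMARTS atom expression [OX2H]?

0

The query [OX2H] means: aliphatic oxygen with two connections, one of which is H — an -OH oxygen.
Check the 13 heavy atoms by environment: 1× o (aromatic, H0, X2) → no; 4× c (aromatic, H0, X3) → no; 1× N (H1, X3) → no; 1× C (H3, X4) → no; 1× C (H0, X3) → no; 2× O (H0, X1) → no; 1× N (H2, X3) → no; 1× S (H1, X2) → no; 1× C (H1, X3) → no.
No environment satisfies the query, so 0 matching atoms.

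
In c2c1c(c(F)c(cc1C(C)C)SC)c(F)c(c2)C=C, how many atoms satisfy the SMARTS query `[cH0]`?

7

Check the 19 heavy atoms by environment: 7× c (aromatic, H0) → match; 3× c (aromatic, H1) → no; 2× C (H1) → no; 3× C (H3) → no; 1× C (H2) → no; 1× S (H0) → no; 2× F (H0) → no.
That gives 7 matching atoms.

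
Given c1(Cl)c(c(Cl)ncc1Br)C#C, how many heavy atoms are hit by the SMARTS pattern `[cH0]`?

4

Check the 11 heavy atoms by environment: 1× n (aromatic, H0) → no; 1× c (aromatic, H1) → no; 4× c (aromatic, H0) → match; 2× Cl (H0) → no; 1× C (H0) → no; 1× C (H1) → no; 1× Br (H0) → no.
That gives 4 matching atoms.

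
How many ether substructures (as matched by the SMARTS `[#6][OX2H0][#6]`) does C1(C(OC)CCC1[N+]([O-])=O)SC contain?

1

[#6][OX2H0][#6] is the SMARTS for an ether: an aliphatic oxygen bridging two carbons with no H on the oxygen.
Exactly one fragment in the molecule meets all constraints, giving 1 match.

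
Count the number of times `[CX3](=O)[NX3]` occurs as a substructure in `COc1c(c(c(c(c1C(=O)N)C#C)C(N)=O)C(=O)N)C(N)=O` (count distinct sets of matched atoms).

4

[CX3](=O)[NX3] is the SMARTS for an amide: a carbonyl carbon bonded to a trivalent nitrogen.
The molecule carries 4 separate instances of a primary amide (-C(=O)NH2) meeting every constraint; each maps to a distinct set of atoms, giving 4 matches.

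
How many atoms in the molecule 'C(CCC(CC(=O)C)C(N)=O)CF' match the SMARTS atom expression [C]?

9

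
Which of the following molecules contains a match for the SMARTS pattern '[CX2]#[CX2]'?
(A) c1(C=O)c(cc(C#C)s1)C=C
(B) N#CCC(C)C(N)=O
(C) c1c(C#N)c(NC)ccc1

A

[CX2]#[CX2] describes a carbon-carbon triple bond (an alkyne).
(A) contains an ethynyl group (-C#CH), which satisfies every atom and bond constraint.
(B) has a nitrile (-C#N) but the triple bond is C#N, not C#C.
(C) has a nitrile (-C#N) but the triple bond is C#N, not C#C.
So the answer is (A).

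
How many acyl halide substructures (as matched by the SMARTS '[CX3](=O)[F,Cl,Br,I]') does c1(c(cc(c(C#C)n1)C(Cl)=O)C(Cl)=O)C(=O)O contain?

[CX3](=O)[F,Cl,Br,I] is the SMARTS for an acyl halide: a carbonyl carbon bonded to a halogen.
The molecule carries 2 separate instances of an acyl chloride (-C(=O)Cl) meeting every constraint; each maps to a distinct set of atoms, giving 2 matches.

2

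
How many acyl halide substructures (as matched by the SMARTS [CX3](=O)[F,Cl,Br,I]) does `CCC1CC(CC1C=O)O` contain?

0

[CX3](=O)[F,Cl,Br,I] is the SMARTS for an acyl halide: a carbonyl carbon bonded to a halogen.
No fragment in the molecule satisfies every constraint, giving 0 matches.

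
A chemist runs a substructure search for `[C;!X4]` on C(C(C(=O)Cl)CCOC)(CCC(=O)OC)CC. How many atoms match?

2

The query [C;!X4] means: aliphatic carbon that does not have four total connections.
Check the 17 heavy atoms by environment: 10× C (X4) → no; 2× O (X2) → no; 2× C (X3) → match; 2× O (X1) → no; 1× Cl (X1) → no.
That gives 2 matching atoms.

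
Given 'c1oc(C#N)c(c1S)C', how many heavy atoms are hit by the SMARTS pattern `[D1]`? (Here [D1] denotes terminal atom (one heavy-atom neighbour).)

The query [D1] means: atom with exactly one heavy-atom neighbour (degree 1).
Check the 9 heavy atoms by environment: 1× o (aromatic, D2) → no; 3× c (aromatic, D3) → no; 1× c (aromatic, D2) → no; 1× S (D1) → match; 1× C (D2) → no; 1× N (D1) → match; 1× C (D1) → match.
Summing the matching environments: 1 + 1 + 1 = 3 matching atoms.

3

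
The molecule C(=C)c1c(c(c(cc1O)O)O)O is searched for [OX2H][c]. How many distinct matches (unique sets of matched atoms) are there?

4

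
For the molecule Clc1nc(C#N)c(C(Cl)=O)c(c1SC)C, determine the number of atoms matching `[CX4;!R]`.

2

The query [CX4;!R] means: aliphatic carbon with four total connections, not in a ring.
Check the 15 heavy atoms by environment: 1× n (aromatic, X2, in 6-ring) → no; 5× c (aromatic, X3, in 6-ring) → no; 1× C (X3, acyclic) → no; 1× O (X1, acyclic) → no; 2× Cl (X1, acyclic) → no; 2× C (X4, acyclic) → match; 1× S (X2, acyclic) → no; 1× C (X2, acyclic) → no; 1× N (X1, acyclic) → no.
That gives 2 matching atoms.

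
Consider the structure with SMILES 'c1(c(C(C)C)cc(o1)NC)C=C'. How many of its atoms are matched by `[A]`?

The query [A] means: A matches any aliphatic (non-aromatic) heavy atom.
Check the 12 heavy atoms by environment: 1× o (aromatic) → no; 4× c (aromatic) → no; 1× N → match; 6× C → match.
Summing the matching environments: 1 + 6 = 7 matching atoms.

7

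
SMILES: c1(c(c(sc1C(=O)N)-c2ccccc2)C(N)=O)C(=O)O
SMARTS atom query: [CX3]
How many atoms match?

3

Check the 20 heavy atoms by environment: 1× s (aromatic, X2) → no; 10× c (aromatic, X3) → no; 3× C (X3) → match; 3× O (X1) → no; 2× N (X3) → no; 1× O (X2) → no.
That gives 3 matching atoms.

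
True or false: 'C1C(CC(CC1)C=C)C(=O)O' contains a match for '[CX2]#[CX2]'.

The pattern [CX2]#[CX2] describes a carbon-carbon triple bond — an alkyne.
The closest candidate here is a vinyl group (-CH=CH2), but the C=C is a double bond; both carbons are CX3, not CX2. No other fragment satisfies the full query, so there is no match.

False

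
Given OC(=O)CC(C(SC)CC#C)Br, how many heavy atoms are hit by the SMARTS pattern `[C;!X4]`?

3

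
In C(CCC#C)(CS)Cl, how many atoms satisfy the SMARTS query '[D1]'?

Check the 8 heavy atoms by environment: 4× C (D2) → no; 1× C (D3) → no; 1× S (D1) → match; 1× Cl (D1) → match; 1× C (D1) → match.
Summing the matching environments: 1 + 1 + 1 = 3 matching atoms.

3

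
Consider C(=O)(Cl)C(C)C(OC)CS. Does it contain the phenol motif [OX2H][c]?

The pattern [OX2H][c] describes a hydroxyl oxygen attached to an aromatic carbon — a phenol.
The closest candidate here is a methoxy ether (-OCH3), but the oxygen has H0, not H1. No other fragment satisfies the full query, so there is no match.

No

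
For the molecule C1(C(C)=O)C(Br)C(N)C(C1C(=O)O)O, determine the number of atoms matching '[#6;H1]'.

The query [#6;H1] means: any carbon bearing exactly one hydrogen.
Check the 14 heavy atoms by environment: 5× C (H1) → match; 1× N (H2) → no; 2× O (H1) → no; 2× C (H0) → no; 2× O (H0) → no; 1× C (H3) → no; 1× Br (H0) → no.
That gives 5 matching atoms.

5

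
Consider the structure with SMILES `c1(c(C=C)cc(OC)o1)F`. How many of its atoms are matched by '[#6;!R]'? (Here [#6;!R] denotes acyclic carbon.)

3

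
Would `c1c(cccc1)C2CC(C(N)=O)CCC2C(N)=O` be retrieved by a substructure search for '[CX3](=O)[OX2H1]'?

No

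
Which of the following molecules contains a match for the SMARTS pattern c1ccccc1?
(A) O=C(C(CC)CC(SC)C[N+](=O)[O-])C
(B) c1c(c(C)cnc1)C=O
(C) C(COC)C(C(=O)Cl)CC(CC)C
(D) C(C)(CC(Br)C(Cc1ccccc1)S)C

c1ccccc1 describes six aromatic carbons in a ring (a benzene ring).
(A) has a methyl group (-CH3) but no six-membered all-carbon aromatic ring is present.
(B) has a methyl group (-CH3) but no six-membered all-carbon aromatic ring is present.
(C) has a methyl group (-CH3) but no six-membered all-carbon aromatic ring is present.
(D) contains a phenyl ring, which satisfies every atom and bond constraint.
So the answer is (D).

D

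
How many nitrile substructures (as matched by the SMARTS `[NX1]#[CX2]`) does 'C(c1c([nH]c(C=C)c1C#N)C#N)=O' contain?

2

[NX1]#[CX2] is the SMARTS for a nitrile: a nitrogen triple-bonded to a two-connected carbon.
The molecule carries 2 separate instances of a nitrile (-C#N) meeting every constraint; each maps to a distinct set of atoms, giving 2 matches.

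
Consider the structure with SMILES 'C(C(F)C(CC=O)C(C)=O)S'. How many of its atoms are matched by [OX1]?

2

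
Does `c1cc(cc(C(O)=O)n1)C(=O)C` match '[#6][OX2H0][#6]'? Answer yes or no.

No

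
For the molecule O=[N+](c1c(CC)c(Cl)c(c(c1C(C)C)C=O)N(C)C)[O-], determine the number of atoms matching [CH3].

The query [CH3] means: aliphatic carbon with exactly three hydrogens.
Check the 20 heavy atoms by environment: 6× c (aromatic, H0) → no; 1× C (H2) → no; 5× C (H3) → match; 1× Cl (H0) → no; 1× N (charge +1, H0) → no; 1× O (charge -1, H0) → no; 2× O (H0) → no; 2× C (H1) → no; 1× N (H0) → no.
That gives 5 matching atoms.

5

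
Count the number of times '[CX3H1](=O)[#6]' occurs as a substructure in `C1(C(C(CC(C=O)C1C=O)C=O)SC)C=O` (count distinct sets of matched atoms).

[CX3H1](=O)[#6] is the SMARTS for an aldehyde: an sp2 carbon with one H, double-bonded to O and single-bonded to carbon.
The molecule carries 4 separate instances of an aldehyde (-CHO) meeting every constraint; each maps to a distinct set of atoms, giving 4 matches.

4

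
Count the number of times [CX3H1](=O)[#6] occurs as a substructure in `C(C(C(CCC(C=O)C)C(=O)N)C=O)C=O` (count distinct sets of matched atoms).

[CX3H1](=O)[#6] is the SMARTS for an aldehyde: an sp2 carbon with one H, double-bonded to O and single-bonded to carbon.
The molecule carries 3 separate instances of an aldehyde (-CHO) meeting every constraint; each maps to a distinct set of atoms, giving 3 matches.

3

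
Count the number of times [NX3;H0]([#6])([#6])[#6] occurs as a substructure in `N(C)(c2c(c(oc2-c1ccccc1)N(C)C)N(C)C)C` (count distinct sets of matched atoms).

3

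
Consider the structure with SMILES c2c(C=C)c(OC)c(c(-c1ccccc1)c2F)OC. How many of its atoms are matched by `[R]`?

12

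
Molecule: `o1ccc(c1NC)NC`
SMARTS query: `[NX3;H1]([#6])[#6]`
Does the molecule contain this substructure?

The pattern [NX3;H1]([#6])[#6] describes a trivalent nitrogen with one H, bonded to two carbons — a secondary amine.
The molecule carries an N-methylamino group (-NHCH3), whose atoms satisfy every constraint of the query, so the pattern matches.

Yes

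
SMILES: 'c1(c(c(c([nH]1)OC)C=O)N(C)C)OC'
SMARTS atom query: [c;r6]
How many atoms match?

0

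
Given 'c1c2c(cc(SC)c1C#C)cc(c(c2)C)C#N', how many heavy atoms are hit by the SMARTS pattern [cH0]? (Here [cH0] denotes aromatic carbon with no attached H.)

6

Check the 17 heavy atoms by environment: 6× c (aromatic, H0) → match; 4× c (aromatic, H1) → no; 2× C (H0) → no; 1× C (H1) → no; 2× C (H3) → no; 1× N (H0) → no; 1× S (H0) → no.
That gives 6 matching atoms.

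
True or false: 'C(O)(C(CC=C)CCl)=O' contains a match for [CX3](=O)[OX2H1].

The pattern [CX3](=O)[OX2H1] describes an sp2 carbon double-bonded to O and single-bonded to an -OH oxygen — a carboxylic acid.
The molecule carries a carboxylic acid group (-C(=O)OH), whose atoms satisfy every constraint of the query, so the pattern matches.

True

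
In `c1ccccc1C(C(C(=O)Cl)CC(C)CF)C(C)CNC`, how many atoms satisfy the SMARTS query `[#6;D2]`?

8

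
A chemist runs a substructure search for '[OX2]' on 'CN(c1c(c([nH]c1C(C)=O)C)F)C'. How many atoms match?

0

The query [OX2] means: aliphatic oxygen with two total connections — ether, hydroxyl, or ester single-bond O.
Check the 13 heavy atoms by environment: 1× n (aromatic, X3) → no; 4× c (aromatic, X3) → no; 1× C (X3) → no; 1× O (X1) → no; 4× C (X4) → no; 1× F (X1) → no; 1× N (X3) → no.
No environment satisfies the query, so 0 matching atoms.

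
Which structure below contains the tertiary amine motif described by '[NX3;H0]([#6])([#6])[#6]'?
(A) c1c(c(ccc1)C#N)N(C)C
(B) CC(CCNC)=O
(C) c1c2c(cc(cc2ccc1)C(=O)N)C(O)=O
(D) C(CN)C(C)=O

A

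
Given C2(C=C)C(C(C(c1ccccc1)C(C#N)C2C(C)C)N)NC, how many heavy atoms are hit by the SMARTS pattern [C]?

The query [C] means: uppercase C matches aliphatic (non-aromatic) carbon only.
Check the 22 heavy atoms by environment: 13× C → match; 3× N → no; 6× c (aromatic) → no.
That gives 13 matching atoms.

13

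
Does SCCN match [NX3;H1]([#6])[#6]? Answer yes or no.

The pattern [NX3;H1]([#6])[#6] describes a trivalent nitrogen with one H, bonded to two carbons — a secondary amine.
The closest candidate here is a primary amino group (-NH2), but the nitrogen has H2 and only one carbon neighbour. No other fragment satisfies the full query, so there is no match.

No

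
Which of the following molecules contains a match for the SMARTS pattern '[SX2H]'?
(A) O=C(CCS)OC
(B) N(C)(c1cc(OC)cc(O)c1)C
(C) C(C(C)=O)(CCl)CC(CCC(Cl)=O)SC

[SX2H] describes an aliphatic sulfur with two connections, one being H (a thiol).
(A) contains a thiol (-SH), which satisfies every atom and bond constraint.
(B) has a hydroxyl group (-OH) but it is an -OH, not an -SH.
(C) has a methylthio ether (-SCH3) but the sulfur has H0 (bonded to two carbons), not H1.
So the answer is (A).

A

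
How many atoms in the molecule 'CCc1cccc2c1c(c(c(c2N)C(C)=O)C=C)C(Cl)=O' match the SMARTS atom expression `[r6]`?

Check the 21 heavy atoms by environment: 10× c (aromatic, in 6-ring) → match; 7× C (acyclic) → no; 2× O (acyclic) → no; 1× N (acyclic) → no; 1× Cl (acyclic) → no.
That gives 10 matching atoms.

10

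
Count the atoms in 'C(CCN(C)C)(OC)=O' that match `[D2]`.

The query [D2] means: atom with exactly two heavy-atom neighbours.
Check the 9 heavy atoms by environment: 2× C (D2) → match; 1× C (D3) → no; 1× O (D1) → no; 1× O (D2) → match; 3× C (D1) → no; 1× N (D3) → no.
Summing the matching environments: 2 + 1 = 3 matching atoms.

3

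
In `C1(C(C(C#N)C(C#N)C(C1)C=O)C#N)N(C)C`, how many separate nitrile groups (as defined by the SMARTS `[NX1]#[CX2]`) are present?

[NX1]#[CX2] is the SMARTS for a nitrile: a nitrogen triple-bonded to a two-connected carbon.
The molecule carries 3 separate instances of a nitrile (-C#N) meeting every constraint; each maps to a distinct set of atoms, giving 3 matches.

3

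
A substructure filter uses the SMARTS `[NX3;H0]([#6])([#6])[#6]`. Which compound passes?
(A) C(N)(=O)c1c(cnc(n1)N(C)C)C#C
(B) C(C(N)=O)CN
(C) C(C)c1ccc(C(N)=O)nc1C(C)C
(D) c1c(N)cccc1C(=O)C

[NX3;H0]([#6])([#6])[#6] describes a trivalent nitrogen with no H, bonded to three carbons (a tertiary amine).
(A) contains a dimethylamino group (-N(CH3)2), which satisfies every atom and bond constraint.
(B) has a primary amino group (-NH2) but the nitrogen has H2, not H0 with three carbons.
(C) has a primary amide (-C(=O)NH2) but the amide nitrogen has H2 and only one carbon neighbour.
(D) has a primary amino group (-NH2) but the nitrogen has H2, not H0 with three carbons.
So the answer is (A).

A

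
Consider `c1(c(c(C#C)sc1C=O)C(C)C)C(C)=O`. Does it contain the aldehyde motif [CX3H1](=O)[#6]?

Yes

The pattern [CX3H1](=O)[#6] describes an sp2 carbon with one H, double-bonded to O and single-bonded to carbon — an aldehyde.
The molecule carries an aldehyde (-CHO), whose atoms satisfy every constraint of the query, so the pattern matches.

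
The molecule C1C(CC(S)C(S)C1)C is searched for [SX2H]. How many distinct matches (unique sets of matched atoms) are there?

2

[SX2H] is the SMARTS for a thiol: an aliphatic sulfur with two connections, one being H.
The molecule carries 2 separate instances of a thiol (-SH) meeting every constraint; each maps to a distinct set of atoms, giving 2 matches.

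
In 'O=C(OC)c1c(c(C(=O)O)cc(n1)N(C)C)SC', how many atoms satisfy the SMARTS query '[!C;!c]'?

7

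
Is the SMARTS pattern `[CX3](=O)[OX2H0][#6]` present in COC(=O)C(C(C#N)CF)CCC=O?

The pattern [CX3](=O)[OX2H0][#6] describes a carbonyl carbon bonded to an oxygen that is itself bonded to carbon (no H on that O) — an ester.
The molecule carries a methyl-ester group (-C(=O)OCH3), whose atoms satisfy every constraint of the query, so the pattern matches.

Yes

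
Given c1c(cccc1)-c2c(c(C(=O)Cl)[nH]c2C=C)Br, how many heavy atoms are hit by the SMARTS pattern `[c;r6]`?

The query [c;r6] means: aromatic carbon that belongs to a six-membered ring.
Check the 17 heavy atoms by environment: 1× n (aromatic, in 5-ring) → no; 4× c (aromatic, in 5-ring) → no; 6× c (aromatic, in 6-ring) → match; 3× C (acyclic) → no; 1× Br (acyclic) → no; 1× O (acyclic) → no; 1× Cl (acyclic) → no.
That gives 6 matching atoms.

6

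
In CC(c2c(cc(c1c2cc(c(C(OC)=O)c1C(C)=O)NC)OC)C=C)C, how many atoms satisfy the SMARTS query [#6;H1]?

4

The query [#6;H1] means: any carbon bearing exactly one hydrogen.
Check the 26 heavy atoms by environment: 8× c (aromatic, H0) → no; 2× c (aromatic, H1) → match; 2× C (H0) → no; 4× O (H0) → no; 6× C (H3) → no; 2× C (H1) → match; 1× C (H2) → no; 1× N (H1) → no.
Summing the matching environments: 2 + 2 = 4 matching atoms.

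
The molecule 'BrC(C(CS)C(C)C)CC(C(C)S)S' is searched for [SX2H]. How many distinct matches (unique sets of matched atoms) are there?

3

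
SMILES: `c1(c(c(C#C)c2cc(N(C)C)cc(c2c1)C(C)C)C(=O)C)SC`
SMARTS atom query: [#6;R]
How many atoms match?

The query [#6;R] means: carbon that is part of a ring.
Check the 23 heavy atoms by environment: 10× c (aromatic, in 6-ring) → match; 1× S (acyclic) → no; 10× C (acyclic) → no; 1× O (acyclic) → no; 1× N (acyclic) → no.
That gives 10 matching atoms.

10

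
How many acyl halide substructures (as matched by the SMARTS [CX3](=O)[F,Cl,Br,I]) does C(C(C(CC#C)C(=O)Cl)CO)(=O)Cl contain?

2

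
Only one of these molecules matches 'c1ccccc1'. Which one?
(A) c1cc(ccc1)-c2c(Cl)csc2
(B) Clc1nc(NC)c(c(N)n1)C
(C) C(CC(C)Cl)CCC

A

c1ccccc1 describes six aromatic carbons in a ring (a benzene ring).
(A) contains a phenyl ring, which satisfies every atom and bond constraint.
(B) has a methyl group (-CH3) but no six-membered all-carbon aromatic ring is present.
(C) has a methyl group (-CH3) but no six-membered all-carbon aromatic ring is present.
So the answer is (A).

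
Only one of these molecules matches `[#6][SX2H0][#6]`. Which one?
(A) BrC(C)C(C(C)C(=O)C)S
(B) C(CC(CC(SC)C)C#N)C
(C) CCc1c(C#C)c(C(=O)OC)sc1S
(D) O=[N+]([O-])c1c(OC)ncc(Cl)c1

B

[#6][SX2H0][#6] describes an aliphatic sulfur bridging two carbons with no H on the sulfur (a thioether).
(A) has a thiol (-SH) but the sulfur has H1, not H0 bridging two carbons.
(B) contains a methylthio ether (-SCH3), which satisfies every atom and bond constraint.
(C) has a thiol (-SH) but the sulfur has H1, not H0 bridging two carbons.
(D) has a methoxy ether (-OCH3) but the bridging atom is O, not S.
So the answer is (B).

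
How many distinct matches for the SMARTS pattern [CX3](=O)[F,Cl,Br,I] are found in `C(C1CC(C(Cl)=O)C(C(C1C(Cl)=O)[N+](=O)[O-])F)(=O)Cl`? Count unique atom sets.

[CX3](=O)[F,Cl,Br,I] is the SMARTS for an acyl halide: a carbonyl carbon bonded to a halogen.
The molecule carries 3 separate instances of an acyl chloride (-C(=O)Cl) meeting every constraint; each maps to a distinct set of atoms, giving 3 matches.

3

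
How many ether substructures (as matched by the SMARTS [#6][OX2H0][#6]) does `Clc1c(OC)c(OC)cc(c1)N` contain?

[#6][OX2H0][#6] is the SMARTS for an ether: an aliphatic oxygen bridging two carbons with no H on the oxygen.
The molecule carries 2 separate instances of a methoxy ether (-OCH3) meeting every constraint; each maps to a distinct set of atoms, giving 2 matches.

2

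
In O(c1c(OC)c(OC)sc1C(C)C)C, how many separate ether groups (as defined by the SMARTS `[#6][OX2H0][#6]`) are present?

3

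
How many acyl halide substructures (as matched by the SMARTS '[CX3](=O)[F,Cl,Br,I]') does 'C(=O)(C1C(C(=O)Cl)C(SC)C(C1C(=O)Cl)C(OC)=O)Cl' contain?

3

[CX3](=O)[F,Cl,Br,I] is the SMARTS for an acyl halide: a carbonyl carbon bonded to a halogen.
The molecule carries 3 separate instances of an acyl chloride (-C(=O)Cl) meeting every constraint; each maps to a distinct set of atoms, giving 3 matches.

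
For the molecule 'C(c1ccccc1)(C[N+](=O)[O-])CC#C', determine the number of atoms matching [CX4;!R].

3

The query [CX4;!R] means: aliphatic carbon with four total connections, not in a ring.
Check the 14 heavy atoms by environment: 3× C (X4, acyclic) → match; 2× C (X2, acyclic) → no; 1× N (charge +1, X3, acyclic) → no; 1× O (charge -1, X1, acyclic) → no; 1× O (X1, acyclic) → no; 6× c (aromatic, X3, in 6-ring) → no.
That gives 3 matching atoms.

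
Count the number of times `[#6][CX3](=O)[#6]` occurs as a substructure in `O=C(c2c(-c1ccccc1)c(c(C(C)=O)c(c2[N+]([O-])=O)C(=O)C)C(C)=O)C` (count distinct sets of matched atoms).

4

[#6][CX3](=O)[#6] is the SMARTS for a ketone: a carbonyl carbon (no H) flanked by two carbons.
The molecule carries 4 separate instances of an acetyl/ketone group (-C(=O)CH3) meeting every constraint; each maps to a distinct set of atoms, giving 4 matches.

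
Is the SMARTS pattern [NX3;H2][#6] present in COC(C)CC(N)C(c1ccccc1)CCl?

Yes

The pattern [NX3;H2][#6] describes a trivalent nitrogen with two H attached to carbon — a primary amine.
The molecule carries a primary amino group (-NH2), whose atoms satisfy every constraint of the query, so the pattern matches.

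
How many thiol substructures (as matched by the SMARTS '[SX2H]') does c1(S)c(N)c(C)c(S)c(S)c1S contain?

[SX2H] is the SMARTS for a thiol: an aliphatic sulfur with two connections, one being H.
The molecule carries 4 separate instances of a thiol (-SH) meeting every constraint; each maps to a distinct set of atoms, giving 4 matches.

4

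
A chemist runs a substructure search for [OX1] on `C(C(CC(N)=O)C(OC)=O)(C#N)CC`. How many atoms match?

2

The query [OX1] means: aliphatic oxygen with one total connection — typically a carbonyl =O or an oxide.
Check the 14 heavy atoms by environment: 6× C (X4) → no; 2× C (X3) → no; 2× O (X1) → match; 1× O (X2) → no; 1× N (X3) → no; 1× C (X2) → no; 1× N (X1) → no.
That gives 2 matching atoms.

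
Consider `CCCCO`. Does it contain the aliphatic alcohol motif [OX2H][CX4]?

Yes

The pattern [OX2H][CX4] describes a hydroxyl oxygen bound to an sp3 (X4) carbon — an aliphatic alcohol.
The molecule carries a hydroxyl group (-OH), whose atoms satisfy every constraint of the query, so the pattern matches.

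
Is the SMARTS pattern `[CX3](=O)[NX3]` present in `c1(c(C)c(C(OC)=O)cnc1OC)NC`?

The pattern [CX3](=O)[NX3] describes a carbonyl carbon bonded to a trivalent nitrogen — an amide.
The closest candidate here is a methyl-ester group (-C(=O)OCH3), but the carbonyl is bonded to O, not to an NX3 nitrogen. No other fragment satisfies the full query, so there is no match.

No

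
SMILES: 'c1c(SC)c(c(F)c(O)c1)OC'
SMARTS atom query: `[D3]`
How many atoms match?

The query [D3] means: atom with exactly three heavy-atom neighbours.
Check the 12 heavy atoms by environment: 4× c (aromatic, D3) → match; 2× c (aromatic, D2) → no; 1× S (D2) → no; 2× C (D1) → no; 1× O (D1) → no; 1× O (D2) → no; 1× F (D1) → no.
That gives 4 matching atoms.

4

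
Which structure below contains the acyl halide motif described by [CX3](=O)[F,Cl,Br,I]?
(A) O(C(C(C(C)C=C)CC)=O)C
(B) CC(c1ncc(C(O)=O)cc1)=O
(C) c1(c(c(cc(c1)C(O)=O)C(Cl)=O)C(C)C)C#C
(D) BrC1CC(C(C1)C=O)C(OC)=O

C

[CX3](=O)[F,Cl,Br,I] describes a carbonyl carbon bonded to a halogen (an acyl halide).
(A) has a methyl-ester group (-C(=O)OCH3) but the carbonyl is bonded to -O-C, not to a halogen.
(B) has a carboxylic acid group (-C(=O)OH) but the carbonyl is bonded to -OH, not to a halogen.
(C) contains an acyl chloride (-C(=O)Cl), which satisfies every atom and bond constraint.
(D) has a methyl-ester group (-C(=O)OCH3) but the carbonyl is bonded to -O-C, not to a halogen.
So the answer is (C).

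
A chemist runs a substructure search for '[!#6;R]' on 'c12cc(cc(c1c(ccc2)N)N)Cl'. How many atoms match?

0

The query [!#6;R] means: non-carbon atom that is part of a ring.
Check the 13 heavy atoms by environment: 10× c (aromatic, in 6-ring) → no; 2× N (acyclic) → no; 1× Cl (acyclic) → no.
No environment satisfies the query, so 0 matching atoms.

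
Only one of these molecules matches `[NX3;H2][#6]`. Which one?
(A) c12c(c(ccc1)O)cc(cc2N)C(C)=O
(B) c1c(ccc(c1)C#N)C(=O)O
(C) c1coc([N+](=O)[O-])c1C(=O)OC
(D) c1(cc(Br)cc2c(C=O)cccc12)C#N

[NX3;H2][#6] describes a trivalent nitrogen with two H attached to carbon (a primary amine).
(A) contains a primary amino group (-NH2), which satisfies every atom and bond constraint.
(B) has a nitrile (-C#N) but the nitrogen is NX1 (triple-bonded), not NX3 with two H.
(C) has a nitro group (-[N+](=O)[O-]) but the nitrogen is [N+] with no H, not NX3H2.
(D) has a nitrile (-C#N) but the nitrogen is NX1 (triple-bonded), not NX3 with two H.
So the answer is (A).

A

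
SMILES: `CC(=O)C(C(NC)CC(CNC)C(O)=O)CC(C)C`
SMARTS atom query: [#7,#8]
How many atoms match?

5

The query [#7,#8] means: nitrogen or oxygen (comma = OR).
Check the 19 heavy atoms by environment: 14× C → no; 3× O → match; 2× N → match.
Summing the matching environments: 3 + 2 = 5 matching atoms.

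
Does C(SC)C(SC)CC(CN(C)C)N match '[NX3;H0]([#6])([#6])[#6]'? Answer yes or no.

The pattern [NX3;H0]([#6])([#6])[#6] describes a trivalent nitrogen with no H, bonded to three carbons — a tertiary amine.
The molecule carries a dimethylamino group (-N(CH3)2), whose atoms satisfy every constraint of the query, so the pattern matches.

Yes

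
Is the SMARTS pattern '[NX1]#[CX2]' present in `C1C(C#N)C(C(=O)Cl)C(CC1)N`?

Yes

The pattern [NX1]#[CX2] describes a nitrogen triple-bonded to a two-connected carbon — a nitrile.
The molecule carries a nitrile (-C#N), whose atoms satisfy every constraint of the query, so the pattern matches.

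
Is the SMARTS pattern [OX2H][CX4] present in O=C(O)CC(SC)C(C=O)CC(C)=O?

No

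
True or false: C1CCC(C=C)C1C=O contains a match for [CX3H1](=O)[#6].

True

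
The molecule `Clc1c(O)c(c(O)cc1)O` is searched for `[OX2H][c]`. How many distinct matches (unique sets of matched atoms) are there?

[OX2H][c] is the SMARTS for a phenol: a hydroxyl oxygen attached to an aromatic carbon.
The molecule carries 3 separate instances of a hydroxyl group (-OH) meeting every constraint; each maps to a distinct set of atoms, giving 3 matches.

3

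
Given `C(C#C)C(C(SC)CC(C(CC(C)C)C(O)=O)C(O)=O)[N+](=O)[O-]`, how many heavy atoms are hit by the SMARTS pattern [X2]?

The query [X2] means: any atom with exactly two total connections (bonds + H).
Check the 23 heavy atoms by environment: 11× C (X4) → no; 2× C (X3) → no; 3× O (X1) → no; 2× O (X2) → match; 2× C (X2) → match; 1× N (charge +1, X3) → no; 1× O (charge -1, X1) → no; 1× S (X2) → match.
Summing the matching environments: 2 + 2 + 1 = 5 matching atoms.

5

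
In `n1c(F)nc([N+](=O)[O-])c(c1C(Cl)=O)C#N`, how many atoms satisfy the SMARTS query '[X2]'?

Check the 15 heavy atoms by environment: 2× n (aromatic, X2) → match; 4× c (aromatic, X3) → no; 1× C (X2) → match; 1× N (X1) → no; 1× C (X3) → no; 2× O (X1) → no; 1× Cl (X1) → no; 1× N (charge +1, X3) → no; 1× O (charge -1, X1) → no; 1× F (X1) → no.
Summing the matching environments: 2 + 1 = 3 matching atoms.

3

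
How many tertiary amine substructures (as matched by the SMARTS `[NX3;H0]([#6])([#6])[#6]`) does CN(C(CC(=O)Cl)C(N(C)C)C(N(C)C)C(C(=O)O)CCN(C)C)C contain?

4

[NX3;H0]([#6])([#6])[#6] is the SMARTS for a tertiary amine: a trivalent nitrogen with no H, bonded to three carbons.
The molecule carries 4 separate instances of a dimethylamino group (-N(CH3)2) meeting every constraint; each maps to a distinct set of atoms, giving 4 matches.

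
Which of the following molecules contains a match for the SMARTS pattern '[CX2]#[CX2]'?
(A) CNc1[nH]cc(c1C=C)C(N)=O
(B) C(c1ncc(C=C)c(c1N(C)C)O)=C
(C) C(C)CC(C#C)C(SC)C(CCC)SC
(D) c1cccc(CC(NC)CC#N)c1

[CX2]#[CX2] describes a carbon-carbon triple bond (an alkyne).
(A) has a vinyl group (-CH=CH2) but the C=C is a double bond; both carbons are CX3, not CX2.
(B) has a vinyl group (-CH=CH2) but the C=C is a double bond; both carbons are CX3, not CX2.
(C) contains an ethynyl group (-C#CH), which satisfies every atom and bond constraint.
(D) has a nitrile (-C#N) but the triple bond is C#N, not C#C.
So the answer is (C).

C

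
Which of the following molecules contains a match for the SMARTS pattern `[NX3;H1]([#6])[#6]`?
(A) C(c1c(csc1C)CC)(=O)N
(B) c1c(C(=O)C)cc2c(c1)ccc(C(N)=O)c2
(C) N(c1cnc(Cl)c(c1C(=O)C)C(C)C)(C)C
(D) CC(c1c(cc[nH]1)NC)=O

D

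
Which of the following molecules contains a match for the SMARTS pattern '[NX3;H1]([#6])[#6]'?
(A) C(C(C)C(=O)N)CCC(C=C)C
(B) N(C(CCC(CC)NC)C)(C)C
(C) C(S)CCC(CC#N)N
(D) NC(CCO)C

B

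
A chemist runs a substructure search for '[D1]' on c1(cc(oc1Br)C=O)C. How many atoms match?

The query [D1] means: atom with exactly one heavy-atom neighbour (degree 1).
Check the 9 heavy atoms by environment: 1× o (aromatic, D2) → no; 3× c (aromatic, D3) → no; 1× c (aromatic, D2) → no; 1× C (D2) → no; 1× O (D1) → match; 1× Br (D1) → match; 1× C (D1) → match.
Summing the matching environments: 1 + 1 + 1 = 3 matching atoms.

3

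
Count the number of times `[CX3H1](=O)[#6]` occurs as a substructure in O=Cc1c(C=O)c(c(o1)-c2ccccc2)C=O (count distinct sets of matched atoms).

3

[CX3H1](=O)[#6] is the SMARTS for an aldehyde: an sp2 carbon with one H, double-bonded to O and single-bonded to carbon.
The molecule carries 3 separate instances of an aldehyde (-CHO) meeting every constraint; each maps to a distinct set of atoms, giving 3 matches.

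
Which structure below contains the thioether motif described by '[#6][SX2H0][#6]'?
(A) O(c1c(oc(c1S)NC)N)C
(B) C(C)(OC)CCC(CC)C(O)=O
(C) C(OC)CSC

C

[#6][SX2H0][#6] describes an aliphatic sulfur bridging two carbons with no H on the sulfur (a thioether).
(A) has a thiol (-SH) but the sulfur has H1, not H0 bridging two carbons.
(B) has a methoxy ether (-OCH3) but the bridging atom is O, not S.
(C) contains a methylthio ether (-SCH3), which satisfies every atom and bond constraint.
So the answer is (C).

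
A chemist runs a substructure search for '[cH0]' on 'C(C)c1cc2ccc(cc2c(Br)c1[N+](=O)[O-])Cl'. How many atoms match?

6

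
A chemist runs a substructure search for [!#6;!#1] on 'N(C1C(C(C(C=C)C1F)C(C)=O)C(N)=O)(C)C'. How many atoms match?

5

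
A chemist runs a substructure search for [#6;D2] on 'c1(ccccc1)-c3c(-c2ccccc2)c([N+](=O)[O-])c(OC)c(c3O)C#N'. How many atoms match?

11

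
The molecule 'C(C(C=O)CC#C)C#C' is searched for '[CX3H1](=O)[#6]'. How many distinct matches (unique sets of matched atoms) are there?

1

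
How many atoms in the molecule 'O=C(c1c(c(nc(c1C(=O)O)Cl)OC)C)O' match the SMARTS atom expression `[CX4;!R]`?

The query [CX4;!R] means: aliphatic carbon with four total connections, not in a ring.
Check the 16 heavy atoms by environment: 1× n (aromatic, X2, in 6-ring) → no; 5× c (aromatic, X3, in 6-ring) → no; 2× C (X3, acyclic) → no; 2× O (X1, acyclic) → no; 3× O (X2, acyclic) → no; 1× Cl (X1, acyclic) → no; 2× C (X4, acyclic) → match.
That gives 2 matching atoms.

2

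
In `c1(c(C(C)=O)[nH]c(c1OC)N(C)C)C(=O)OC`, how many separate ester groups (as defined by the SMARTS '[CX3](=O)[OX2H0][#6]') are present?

1

[CX3](=O)[OX2H0][#6] is the SMARTS for an ester: a carbonyl carbon bonded to an oxygen that is itself bonded to carbon (no H on that O).
Exactly one fragment in the molecule meets all constraints, giving 1 match.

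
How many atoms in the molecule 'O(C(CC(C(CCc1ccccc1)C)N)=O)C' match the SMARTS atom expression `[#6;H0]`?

2

Check the 17 heavy atoms by environment: 3× C (H2) → no; 2× C (H1) → no; 1× C (H0) → match; 2× O (H0) → no; 2× C (H3) → no; 1× c (aromatic, H0) → match; 5× c (aromatic, H1) → no; 1× N (H2) → no.
Summing the matching environments: 1 + 1 = 2 matching atoms.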